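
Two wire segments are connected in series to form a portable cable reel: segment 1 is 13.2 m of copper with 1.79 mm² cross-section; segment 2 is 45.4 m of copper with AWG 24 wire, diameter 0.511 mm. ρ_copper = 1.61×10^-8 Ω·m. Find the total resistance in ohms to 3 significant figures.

3.68 Ω

Segment 1: A = 1.79 mm² = 1.790e-06 m²
R₁ = ρL/A = (1.61×10^-8)(13.2)/(1.790e-06) = 0.1187 Ω
Segment 2: A = π(0.511/2 mm)² = π(2.5550e-04 m)² = 2.051e-07 m²
R₂ = (1.61×10^-8)(45.4)/(2.051e-07) = 3.564 Ω
R = R₁ + R₂ = 3.68 Ω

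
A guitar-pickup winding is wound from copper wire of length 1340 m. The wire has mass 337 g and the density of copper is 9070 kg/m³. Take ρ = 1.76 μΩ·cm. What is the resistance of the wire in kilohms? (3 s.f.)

0.851 kΩ

ρ = 1.76 μΩ·cm = 1.76×10^-8 Ω·m
A = m/(density·L) = 0.337/(9070×1340) = 2.7728e-08 m²
R = ρL/A = (1.76×10^-8)(1340)/(2.7728e-08) = 0.851 kΩ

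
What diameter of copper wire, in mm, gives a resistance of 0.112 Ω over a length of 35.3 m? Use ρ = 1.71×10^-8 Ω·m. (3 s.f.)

A = ρL/R = (1.71×10^-8)(35.3)/(0.112) = 5.390e-06 m²
d = 2√(A/π) = 2.620e-03 m = 2.62 mm

2.62 mm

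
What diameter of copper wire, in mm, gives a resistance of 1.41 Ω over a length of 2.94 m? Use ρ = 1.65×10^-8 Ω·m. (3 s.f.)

A = ρL/R = (1.65×10^-8)(2.94)/(1.41) = 3.440e-08 m²
d = 2√(A/π) = 2.093e-04 m = 0.209 mm

0.209 mm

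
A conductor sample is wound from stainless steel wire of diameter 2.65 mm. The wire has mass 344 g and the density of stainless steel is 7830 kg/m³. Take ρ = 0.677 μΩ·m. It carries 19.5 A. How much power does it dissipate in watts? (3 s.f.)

372 W

ρ = 0.677 μΩ·m = 6.77×10^-7 Ω·m
A = π(d/2)² = π(1.3250e-03 m)² = 5.5155e-06 m²
L = m/(density·A) = 0.344/(7830×5.5155e-06) = 7.966 m
R = ρL/A = (6.77×10^-7)(7.966)/(5.5155e-06) = 0.9777 Ω
P = I²R = (19.5)² × 0.9777 = 372 W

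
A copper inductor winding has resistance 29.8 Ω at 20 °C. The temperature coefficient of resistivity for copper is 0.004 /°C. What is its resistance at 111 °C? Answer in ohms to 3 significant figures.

40.6 Ω

ΔT = 111 − 20 = 91 °C
R = R₀(1 + αΔT) = 29.8 × (1 + 0.004×91) = 29.8 × 1.364 = 40.6 Ω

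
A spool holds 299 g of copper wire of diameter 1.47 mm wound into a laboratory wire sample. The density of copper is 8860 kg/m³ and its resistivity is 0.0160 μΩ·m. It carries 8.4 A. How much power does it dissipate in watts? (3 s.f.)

13.2 W

ρ = 0.0160 μΩ·m = 1.60×10^-8 Ω·m
A = π(d/2)² = π(7.3500e-04 m)² = 1.6972e-06 m²
L = m/(density·A) = 0.299/(8860×1.6972e-06) = 19.88 m
R = ρL/A = (1.60×10^-8)(19.88)/(1.6972e-06) = 0.1875 Ω
P = I²R = (8.4)² × 0.1875 = 13.2 W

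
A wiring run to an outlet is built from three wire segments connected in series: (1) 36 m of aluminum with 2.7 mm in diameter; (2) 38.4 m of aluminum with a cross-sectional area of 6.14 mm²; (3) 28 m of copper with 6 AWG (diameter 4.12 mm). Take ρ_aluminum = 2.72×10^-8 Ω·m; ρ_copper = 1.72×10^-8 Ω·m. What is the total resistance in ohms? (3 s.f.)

Seg 1: A = π(d/2)² = π(1.3500e-03 m)² = 5.726e-06 m²
R_1 = (2.72×10^-8)(36)/(5.726e-06) = 0.171 Ω
Seg 2: A = 6.14 mm² = 6.140e-06 m²
R_2 = (2.72×10^-8)(38.4)/(6.140e-06) = 0.1701 Ω
Seg 3: A = π(4.12/2 mm)² = π(2.0600e-03 m)² = 1.333e-05 m²
R_3 = (1.72×10^-8)(28)/(1.333e-05) = 0.03612 Ω
R_total = R_1 + R_2 + R_3 = 0.377 Ω

0.377 Ω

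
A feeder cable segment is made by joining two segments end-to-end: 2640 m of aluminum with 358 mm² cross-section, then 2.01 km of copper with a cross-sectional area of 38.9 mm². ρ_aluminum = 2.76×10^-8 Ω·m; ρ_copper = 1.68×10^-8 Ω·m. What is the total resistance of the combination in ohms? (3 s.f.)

Segment 1: A = 358 mm² = 3.580e-04 m²
R₁ = ρL/A = (2.76×10^-8)(2640)/(3.580e-04) = 0.2035 Ω
Segment 2: A = 38.9 mm² = 3.890e-05 m²
R₂ = (1.68×10^-8)(2010)/(3.890e-05) = 0.8681 Ω
R = R₁ + R₂ = 1.07 Ω

1.07 Ω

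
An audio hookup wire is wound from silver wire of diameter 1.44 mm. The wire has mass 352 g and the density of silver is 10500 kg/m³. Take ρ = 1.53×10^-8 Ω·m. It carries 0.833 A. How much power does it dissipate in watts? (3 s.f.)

A = π(d/2)² = π(7.2000e-04 m)² = 1.6286e-06 m²
L = m/(density·A) = 0.352/(10500×1.6286e-06) = 20.58 m
R = ρL/A = (1.53×10^-8)(20.58)/(1.6286e-06) = 0.1934 Ω
P = I²R = (0.833)² × 0.1934 = 0.134 W

0.134 W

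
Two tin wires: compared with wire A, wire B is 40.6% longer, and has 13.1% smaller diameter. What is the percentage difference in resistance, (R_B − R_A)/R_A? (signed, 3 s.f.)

R ∝ L/d², so R_B/R_A = (1 + 40.6/100) × (1 − 13.1/100)⁻²
= 1.406 × 1.324 = 1.862
(R_B − R_A)/R_A = 1.862 − 1 = 86.2%

86.2%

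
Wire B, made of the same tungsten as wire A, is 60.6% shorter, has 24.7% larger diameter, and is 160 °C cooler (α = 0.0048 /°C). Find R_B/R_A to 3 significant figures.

0.0588

R ∝ ρL/d² with ρ ∝ (1+αΔT), so R_B/R_A = (1 − 60.6/100) × (1 + 24.7/100)⁻² × (1 − 0.0048×160)
= 0.394 × 0.6431 × 0.232 = 0.0588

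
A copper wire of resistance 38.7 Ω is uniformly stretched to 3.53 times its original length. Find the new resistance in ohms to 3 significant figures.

Volume constant ⇒ A' = A/k with k = 3.53. R' = ρ(kL)/(A/k) = k²R.
R' = 12.46 × 38.7 = 482 Ω

482 Ω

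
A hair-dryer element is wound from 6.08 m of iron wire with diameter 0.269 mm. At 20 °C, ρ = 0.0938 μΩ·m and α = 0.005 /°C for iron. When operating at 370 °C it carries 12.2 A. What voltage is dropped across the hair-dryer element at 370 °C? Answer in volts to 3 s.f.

ρ = 0.0938 μΩ·m = 9.38×10^-8 Ω·m
A = π(d/2)² = π(1.3450e-04 m)² = 5.683e-08 m²
R₍20₎ = ρL/A = (9.38×10^-8)(6.08)/(5.683e-08) = 10.03 Ω
R₍370₎ = R₍20₎(1 + αΔT) = 10.03 × (1 + 0.005×350) = 27.6 Ω
V = IR = 12.2 × 27.6 = 337 V

337 V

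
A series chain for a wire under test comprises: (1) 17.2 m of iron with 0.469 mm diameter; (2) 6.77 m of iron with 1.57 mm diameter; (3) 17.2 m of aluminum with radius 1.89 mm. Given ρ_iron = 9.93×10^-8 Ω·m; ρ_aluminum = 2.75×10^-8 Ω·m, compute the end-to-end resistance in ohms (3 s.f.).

10.3 Ω

Seg 1: A = π(d/2)² = π(2.3450e-04 m)² = 1.728e-07 m²
R_1 = (9.93×10^-8)(17.2)/(1.728e-07) = 9.886 Ω
Seg 2: A = π(d/2)² = π(7.8500e-04 m)² = 1.936e-06 m²
R_2 = (9.93×10^-8)(6.77)/(1.936e-06) = 0.3473 Ω
Seg 3: A = πr² = π(1.8900e-03 m)² = 1.122e-05 m²
R_3 = (2.75×10^-8)(17.2)/(1.122e-05) = 0.04215 Ω
R_total = R_1 + R_2 + R_3 = 10.3 Ω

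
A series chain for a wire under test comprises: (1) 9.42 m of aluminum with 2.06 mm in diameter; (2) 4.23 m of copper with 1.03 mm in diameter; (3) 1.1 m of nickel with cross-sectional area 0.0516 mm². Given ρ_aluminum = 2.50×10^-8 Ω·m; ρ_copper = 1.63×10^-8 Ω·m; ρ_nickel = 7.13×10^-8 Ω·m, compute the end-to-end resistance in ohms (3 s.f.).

Seg 1: A = π(d/2)² = π(1.0300e-03 m)² = 3.333e-06 m²
R_1 = (2.50×10^-8)(9.42)/(3.333e-06) = 0.07066 Ω
Seg 2: A = π(d/2)² = π(5.1500e-04 m)² = 8.332e-07 m²
R_2 = (1.63×10^-8)(4.23)/(8.332e-07) = 0.08275 Ω
Seg 3: A = 0.0516 mm² = 5.160e-08 m²
R_3 = (7.13×10^-8)(1.1)/(5.160e-08) = 1.52 Ω
R_total = R_1 + R_2 + R_3 = 1.67 Ω

1.67 Ω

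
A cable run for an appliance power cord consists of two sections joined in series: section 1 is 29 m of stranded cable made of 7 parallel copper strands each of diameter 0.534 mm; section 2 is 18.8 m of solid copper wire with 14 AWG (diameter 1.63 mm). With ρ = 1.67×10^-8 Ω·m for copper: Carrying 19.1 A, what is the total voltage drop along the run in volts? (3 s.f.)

Section 1: A_strand = π(2.6700e-04)² = 2.240e-07 m²; R₁ = ρL/(N·A_s) = (1.67×10^-8)(29)/(7×2.240e-07) = 0.3089 Ω
Section 2: A = π(1.63/2 mm)² = π(8.1500e-04 m)² = 2.087e-06 m²
R₂ = (1.67×10^-8)(18.8)/(2.087e-06) = 0.1505 Ω
R = R₁ + R₂ = 0.4594 Ω
V = IR = 19.1 × 0.4594 = 8.77 V

8.77 V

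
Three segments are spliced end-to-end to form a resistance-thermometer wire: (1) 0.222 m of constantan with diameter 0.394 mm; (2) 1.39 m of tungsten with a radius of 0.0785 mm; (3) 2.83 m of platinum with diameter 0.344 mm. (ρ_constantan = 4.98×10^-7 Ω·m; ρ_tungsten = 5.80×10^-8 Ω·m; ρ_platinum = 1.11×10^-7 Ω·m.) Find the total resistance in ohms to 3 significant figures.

8.45 Ω

Seg 1: A = π(d/2)² = π(1.9700e-04 m)² = 1.219e-07 m²
R_1 = (4.98×10^-7)(0.222)/(1.219e-07) = 0.9068 Ω
Seg 2: A = πr² = π(7.8500e-05 m)² = 1.936e-08 m²
R_2 = (5.80×10^-8)(1.39)/(1.936e-08) = 4.164 Ω
Seg 3: A = π(d/2)² = π(1.7200e-04 m)² = 9.294e-08 m²
R_3 = (1.11×10^-7)(2.83)/(9.294e-08) = 3.38 Ω
R_total = R_1 + R_2 + R_3 = 8.45 Ω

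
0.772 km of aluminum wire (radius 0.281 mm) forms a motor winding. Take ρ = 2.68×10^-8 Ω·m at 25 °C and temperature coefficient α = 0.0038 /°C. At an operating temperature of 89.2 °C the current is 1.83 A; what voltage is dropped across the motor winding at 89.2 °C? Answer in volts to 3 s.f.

A = πr² = π(2.8100e-04 m)² = 2.481e-07 m²
R₍25₎ = ρL/A = (2.68×10^-8)(772)/(2.481e-07) = 83.4 Ω
R₍89.2₎ = R₍25₎(1 + αΔT) = 83.4 × (1 + 0.0038×64.2) = 103.8 Ω
V = IR = 1.83 × 103.8 = 190 V

190 V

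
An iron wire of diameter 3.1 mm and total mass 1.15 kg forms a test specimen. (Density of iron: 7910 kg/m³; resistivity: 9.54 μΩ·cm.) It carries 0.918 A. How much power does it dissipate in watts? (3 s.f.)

0.205 W

ρ = 9.54 μΩ·cm = 9.54×10^-8 Ω·m
A = π(d/2)² = π(1.5500e-03 m)² = 7.5477e-06 m²
L = m/(density·A) = 1.15/(7910×7.5477e-06) = 19.26 m
R = ρL/A = (9.54×10^-8)(19.26)/(7.5477e-06) = 0.2435 Ω
P = I²R = (0.918)² × 0.2435 = 0.205 W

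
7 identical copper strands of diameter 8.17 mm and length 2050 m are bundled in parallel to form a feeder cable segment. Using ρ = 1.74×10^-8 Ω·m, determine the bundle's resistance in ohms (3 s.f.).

A_strand = π(4.0850e-03 m)² = 5.242e-05 m²
R_strand = ρL/A = (1.74×10^-8)(2050)/(5.242e-05) = 0.6804 Ω
R_total = R_strand/N = 0.6804/7 = 0.0972 Ω

0.0972 Ω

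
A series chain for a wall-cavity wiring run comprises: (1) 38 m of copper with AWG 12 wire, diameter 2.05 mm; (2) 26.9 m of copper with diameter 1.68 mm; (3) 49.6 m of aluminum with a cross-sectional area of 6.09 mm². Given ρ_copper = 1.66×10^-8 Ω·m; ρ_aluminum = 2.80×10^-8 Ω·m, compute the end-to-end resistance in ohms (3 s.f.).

0.621 Ω

Seg 1: A = π(2.05/2 mm)² = π(1.0250e-03 m)² = 3.301e-06 m²
R_1 = (1.66×10^-8)(38)/(3.301e-06) = 0.1911 Ω
Seg 2: A = π(d/2)² = π(8.4000e-04 m)² = 2.217e-06 m²
R_2 = (1.66×10^-8)(26.9)/(2.217e-06) = 0.2014 Ω
Seg 3: A = 6.09 mm² = 6.090e-06 m²
R_3 = (2.80×10^-8)(49.6)/(6.090e-06) = 0.228 Ω
R_total = R_1 + R_2 + R_3 = 0.621 Ω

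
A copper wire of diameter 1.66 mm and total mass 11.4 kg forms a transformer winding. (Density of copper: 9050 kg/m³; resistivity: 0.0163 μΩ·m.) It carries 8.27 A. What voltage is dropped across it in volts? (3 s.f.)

ρ = 0.0163 μΩ·m = 1.63×10^-8 Ω·m
A = π(d/2)² = π(8.3000e-04 m)² = 2.1642e-06 m²
L = m/(density·A) = 11.4/(9050×2.1642e-06) = 582 m
R = ρL/A = (1.63×10^-8)(582)/(2.1642e-06) = 4.384 Ω
V = IR = 8.27 × 4.384 = 36.3 V

36.3 V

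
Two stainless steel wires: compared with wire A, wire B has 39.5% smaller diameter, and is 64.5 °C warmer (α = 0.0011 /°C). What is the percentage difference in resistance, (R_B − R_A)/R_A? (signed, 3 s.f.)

R ∝ ρL/d² with ρ ∝ (1+αΔT), so R_B/R_A = (1 − 39.5/100)⁻² × (1 + 0.0011×64.5)
= 2.732 × 1.071 = 2.926
(R_B − R_A)/R_A = 2.926 − 1 = 193%

193%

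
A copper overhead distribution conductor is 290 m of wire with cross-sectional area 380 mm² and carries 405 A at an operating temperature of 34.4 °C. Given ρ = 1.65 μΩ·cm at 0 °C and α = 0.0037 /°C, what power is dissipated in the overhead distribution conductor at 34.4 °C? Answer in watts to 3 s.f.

2330 W

ρ = 1.65 μΩ·cm = 1.65×10^-8 Ω·m
A = 380 mm² = 3.800e-04 m²
R₍0₎ = ρL/A = (1.65×10^-8)(290)/(3.800e-04) = 0.01259 Ω
R₍34.4₎ = R₍0₎(1 + αΔT) = 0.01259 × (1 + 0.0037×34.4) = 0.01419 Ω
P = I²R = (405)² × 0.01419 = 2330 W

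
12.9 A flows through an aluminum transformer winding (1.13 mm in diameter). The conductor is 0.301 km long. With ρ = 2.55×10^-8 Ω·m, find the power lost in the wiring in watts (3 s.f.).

1270 W

A = π(d/2)² = π(5.6500e-04 m)² = 1.003e-06 m²
R = ρL/A = (2.55×10^-8)(301)/(1.003e-06) = 7.653 Ω
P = I²R = (12.9)² × 7.653 = 1270 W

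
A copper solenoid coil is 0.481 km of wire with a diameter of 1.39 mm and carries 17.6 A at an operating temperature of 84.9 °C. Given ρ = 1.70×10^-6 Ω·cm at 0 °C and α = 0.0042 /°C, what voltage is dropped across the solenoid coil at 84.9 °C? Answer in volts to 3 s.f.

129 V

ρ = 1.70×10^-6 Ω·cm = 1.70×10^-8 Ω·m
A = π(d/2)² = π(6.9500e-04 m)² = 1.517e-06 m²
R₍0₎ = ρL/A = (1.70×10^-8)(481)/(1.517e-06) = 5.389 Ω
R₍84.9₎ = R₍0₎(1 + αΔT) = 5.389 × (1 + 0.0042×84.9) = 7.31 Ω
V = IR = 17.6 × 7.31 = 129 V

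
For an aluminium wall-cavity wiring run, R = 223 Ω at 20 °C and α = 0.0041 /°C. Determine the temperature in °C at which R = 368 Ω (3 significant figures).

179 °C

R = R₀(1 + α(T − T₀)) ⇒ T = T₀ + (R/R₀ − 1)/α
T = 20 + (368/223 − 1)/0.0041 = 20 + (0.6502)/0.0041 = 179 °C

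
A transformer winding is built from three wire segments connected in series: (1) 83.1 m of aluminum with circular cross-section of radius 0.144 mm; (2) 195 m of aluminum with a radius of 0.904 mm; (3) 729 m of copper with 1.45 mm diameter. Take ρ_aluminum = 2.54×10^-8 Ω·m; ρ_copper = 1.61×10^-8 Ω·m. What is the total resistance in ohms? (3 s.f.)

41.4 Ω

Seg 1: A = πr² = π(1.4400e-04 m)² = 6.514e-08 m²
R_1 = (2.54×10^-8)(83.1)/(6.514e-08) = 32.4 Ω
Seg 2: A = πr² = π(9.0400e-04 m)² = 2.567e-06 m²
R_2 = (2.54×10^-8)(195)/(2.567e-06) = 1.929 Ω
Seg 3: A = π(d/2)² = π(7.2500e-04 m)² = 1.651e-06 m²
R_3 = (1.61×10^-8)(729)/(1.651e-06) = 7.108 Ω
R_total = R_1 + R_2 + R_3 = 41.4 Ω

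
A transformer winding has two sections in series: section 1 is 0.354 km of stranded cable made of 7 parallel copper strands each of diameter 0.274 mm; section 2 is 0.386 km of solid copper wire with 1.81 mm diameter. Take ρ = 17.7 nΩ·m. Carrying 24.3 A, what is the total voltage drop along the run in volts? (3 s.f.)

ρ = 17.7 nΩ·m = 1.77×10^-8 Ω·m
Section 1: A_strand = π(1.3700e-04)² = 5.896e-08 m²; R₁ = ρL/(N·A_s) = (1.77×10^-8)(354)/(7×5.896e-08) = 15.18 Ω
Section 2: A = π(d/2)² = π(9.0500e-04 m)² = 2.573e-06 m²
R₂ = (1.77×10^-8)(386)/(2.573e-06) = 2.655 Ω
R = R₁ + R₂ = 17.84 Ω
V = IR = 24.3 × 17.84 = 433 V

433 V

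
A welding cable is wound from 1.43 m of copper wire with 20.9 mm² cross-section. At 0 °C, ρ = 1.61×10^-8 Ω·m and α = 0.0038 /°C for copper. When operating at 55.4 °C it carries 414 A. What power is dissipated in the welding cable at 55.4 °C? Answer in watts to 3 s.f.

A = 20.9 mm² = 2.090e-05 m²
R₍0₎ = ρL/A = (1.61×10^-8)(1.43)/(2.090e-05) = 0.001102 Ω
R₍55.4₎ = R₍0₎(1 + αΔT) = 0.001102 × (1 + 0.0038×55.4) = 0.001333 Ω
P = I²R = (414)² × 0.001333 = 229 W

229 W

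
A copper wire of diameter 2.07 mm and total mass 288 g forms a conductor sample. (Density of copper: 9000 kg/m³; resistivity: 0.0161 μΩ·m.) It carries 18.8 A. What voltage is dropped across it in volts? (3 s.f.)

ρ = 0.0161 μΩ·m = 1.61×10^-8 Ω·m
A = π(d/2)² = π(1.0350e-03 m)² = 3.3654e-06 m²
L = m/(density·A) = 0.288/(9000×3.3654e-06) = 9.509 m
R = ρL/A = (1.61×10^-8)(9.509)/(3.3654e-06) = 0.04549 Ω
V = IR = 18.8 × 0.04549 = 0.855 V

0.855 V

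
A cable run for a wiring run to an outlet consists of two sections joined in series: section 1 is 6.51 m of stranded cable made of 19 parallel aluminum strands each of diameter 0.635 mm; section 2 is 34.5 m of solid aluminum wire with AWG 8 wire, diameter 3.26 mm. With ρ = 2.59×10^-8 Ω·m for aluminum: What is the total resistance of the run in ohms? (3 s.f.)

Section 1: A_strand = π(3.1750e-04)² = 3.167e-07 m²; R₁ = ρL/(N·A_s) = (2.59×10^-8)(6.51)/(19×3.167e-07) = 0.02802 Ω
Section 2: A = π(3.26/2 mm)² = π(1.6300e-03 m)² = 8.347e-06 m²
R₂ = (2.59×10^-8)(34.5)/(8.347e-06) = 0.1071 Ω
R = R₁ + R₂ = 0.135 Ω

0.135 Ω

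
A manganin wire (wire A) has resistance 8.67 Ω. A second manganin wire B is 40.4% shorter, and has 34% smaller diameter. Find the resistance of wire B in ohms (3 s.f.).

R ∝ L/d², so R_B/R_A = (1 − 40.4/100) × (1 − 34/100)⁻²
= 0.596 × 2.296 = 1.368
R_B = 1.368 × 8.67 = 11.9 Ω

11.9 Ω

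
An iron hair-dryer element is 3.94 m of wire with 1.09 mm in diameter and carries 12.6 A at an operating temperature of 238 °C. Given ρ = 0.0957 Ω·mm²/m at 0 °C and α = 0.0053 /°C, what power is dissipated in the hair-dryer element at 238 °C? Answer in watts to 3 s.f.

ρ = 0.0957 Ω·mm²/m = 9.57×10^-8 Ω·m
A = π(d/2)² = π(5.4500e-04 m)² = 9.331e-07 m²
R₍0₎ = ρL/A = (9.57×10^-8)(3.94)/(9.331e-07) = 0.4041 Ω
R₍238₎ = R₍0₎(1 + αΔT) = 0.4041 × (1 + 0.0053×238) = 0.9138 Ω
P = I²R = (12.6)² × 0.9138 = 145 W

145 W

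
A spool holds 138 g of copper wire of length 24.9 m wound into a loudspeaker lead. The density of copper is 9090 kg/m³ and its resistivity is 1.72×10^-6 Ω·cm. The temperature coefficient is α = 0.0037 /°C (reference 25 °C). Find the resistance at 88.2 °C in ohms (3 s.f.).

ρ = 1.72×10^-6 Ω·cm = 1.72×10^-8 Ω·m
A = m/(density·L) = 0.138/(9090×24.9) = 6.0970e-07 m²
R = ρL/A = (1.72×10^-8)(24.9)/(6.0970e-07) = 0.7024 Ω
R(88.2 °C) = 0.7024 × (1 + 0.0037×63.2) = 0.867 Ω

0.867 Ω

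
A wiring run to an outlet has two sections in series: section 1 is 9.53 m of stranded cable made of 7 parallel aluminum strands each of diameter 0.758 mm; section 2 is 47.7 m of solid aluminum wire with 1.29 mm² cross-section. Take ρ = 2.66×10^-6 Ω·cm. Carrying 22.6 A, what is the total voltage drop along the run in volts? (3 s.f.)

ρ = 2.66×10^-6 Ω·cm = 2.66×10^-8 Ω·m
Section 1: A_strand = π(3.7900e-04)² = 4.513e-07 m²; R₁ = ρL/(N·A_s) = (2.66×10^-8)(9.53)/(7×4.513e-07) = 0.08025 Ω
Section 2: A = 1.29 mm² = 1.290e-06 m²
R₂ = (2.66×10^-8)(47.7)/(1.290e-06) = 0.9836 Ω
R = R₁ + R₂ = 1.064 Ω
V = IR = 22.6 × 1.064 = 24.0 V

24.0 V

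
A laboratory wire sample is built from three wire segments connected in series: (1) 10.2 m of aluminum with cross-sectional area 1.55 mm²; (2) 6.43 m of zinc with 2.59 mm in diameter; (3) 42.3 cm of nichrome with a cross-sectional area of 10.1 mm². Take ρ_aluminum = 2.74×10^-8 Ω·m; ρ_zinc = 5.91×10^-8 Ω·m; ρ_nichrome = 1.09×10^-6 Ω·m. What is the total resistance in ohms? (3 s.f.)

0.298 Ω

Seg 1: A = 1.55 mm² = 1.550e-06 m²
R_1 = (2.74×10^-8)(10.2)/(1.550e-06) = 0.1803 Ω
Seg 2: A = π(d/2)² = π(1.2950e-03 m)² = 5.269e-06 m²
R_2 = (5.91×10^-8)(6.43)/(5.269e-06) = 0.07213 Ω
Seg 3: A = 10.1 mm² = 1.010e-05 m²
R_3 = (1.09×10^-6)(0.423)/(1.010e-05) = 0.04565 Ω
R_total = R_1 + R_2 + R_3 = 0.298 Ω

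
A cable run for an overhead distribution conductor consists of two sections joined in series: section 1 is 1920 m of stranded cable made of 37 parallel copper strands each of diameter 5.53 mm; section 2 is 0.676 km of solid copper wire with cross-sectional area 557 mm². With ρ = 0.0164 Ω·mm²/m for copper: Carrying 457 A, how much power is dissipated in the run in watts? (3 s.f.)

ρ = 0.0164 Ω·mm²/m = 1.64×10^-8 Ω·m
Section 1: A_strand = π(2.7650e-03)² = 2.402e-05 m²; R₁ = ρL/(N·A_s) = (1.64×10^-8)(1920)/(37×2.402e-05) = 0.03543 Ω
Section 2: A = 557 mm² = 5.570e-04 m²
R₂ = (1.64×10^-8)(676)/(5.570e-04) = 0.0199 Ω
R = R₁ + R₂ = 0.05534 Ω
P = I²R = (457)² × 0.05534 = 11600 W

11600 W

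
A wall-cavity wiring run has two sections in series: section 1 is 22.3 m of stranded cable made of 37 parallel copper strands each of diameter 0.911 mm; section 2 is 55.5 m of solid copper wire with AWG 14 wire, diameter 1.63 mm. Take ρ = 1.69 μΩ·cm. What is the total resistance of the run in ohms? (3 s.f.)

ρ = 1.69 μΩ·cm = 1.69×10^-8 Ω·m
Section 1: A_strand = π(4.5550e-04)² = 6.518e-07 m²; R₁ = ρL/(N·A_s) = (1.69×10^-8)(22.3)/(37×6.518e-07) = 0.01563 Ω
Section 2: A = π(1.63/2 mm)² = π(8.1500e-04 m)² = 2.087e-06 m²
R₂ = (1.69×10^-8)(55.5)/(2.087e-06) = 0.4495 Ω
R = R₁ + R₂ = 0.465 Ω

0.465 Ω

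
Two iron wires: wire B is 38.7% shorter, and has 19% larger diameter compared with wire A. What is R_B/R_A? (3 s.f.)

0.433

R ∝ L/d², so R_B/R_A = (1 − 38.7/100) × (1 + 19/100)⁻²
= 0.613 × 0.7062 = 0.433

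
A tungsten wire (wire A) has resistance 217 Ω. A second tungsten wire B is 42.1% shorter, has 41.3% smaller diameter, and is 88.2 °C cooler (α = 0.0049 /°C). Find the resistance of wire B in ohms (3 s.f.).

R ∝ ρL/d² with ρ ∝ (1+αΔT), so R_B/R_A = (1 − 42.1/100) × (1 − 41.3/100)⁻² × (1 − 0.0049×88.2)
= 0.579 × 2.902 × 0.5678 = 0.9541
R_B = 0.9541 × 217 = 207 Ω

207 Ω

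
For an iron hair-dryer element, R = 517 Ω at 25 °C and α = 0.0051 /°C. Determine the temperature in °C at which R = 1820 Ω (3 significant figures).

519 °C

R = R₀(1 + α(T − T₀)) ⇒ T = T₀ + (R/R₀ − 1)/α
T = 25 + (1820/517 − 1)/0.0051 = 25 + (2.52)/0.0051 = 519 °C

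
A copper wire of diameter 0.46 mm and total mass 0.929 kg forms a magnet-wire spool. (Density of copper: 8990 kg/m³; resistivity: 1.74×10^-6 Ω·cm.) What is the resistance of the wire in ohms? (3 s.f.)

65.1 Ω

ρ = 1.74×10^-6 Ω·cm = 1.74×10^-8 Ω·m
A = π(d/2)² = π(2.3000e-04 m)² = 1.6619e-07 m²
L = m/(density·A) = 0.929/(8990×1.6619e-07) = 621.8 m
R = ρL/A = (1.74×10^-8)(621.8)/(1.6619e-07) = 65.1 Ω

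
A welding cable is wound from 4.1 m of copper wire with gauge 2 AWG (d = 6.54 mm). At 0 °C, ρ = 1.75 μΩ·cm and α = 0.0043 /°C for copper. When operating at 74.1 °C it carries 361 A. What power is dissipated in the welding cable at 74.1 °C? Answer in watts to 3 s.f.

ρ = 1.75 μΩ·cm = 1.75×10^-8 Ω·m
A = π(6.54/2 mm)² = π(3.2700e-03 m)² = 3.359e-05 m²
R₍0₎ = ρL/A = (1.75×10^-8)(4.1)/(3.359e-05) = 0.002136 Ω
R₍74.1₎ = R₍0₎(1 + αΔT) = 0.002136 × (1 + 0.0043×74.1) = 0.002816 Ω
P = I²R = (361)² × 0.002816 = 367 W

367 W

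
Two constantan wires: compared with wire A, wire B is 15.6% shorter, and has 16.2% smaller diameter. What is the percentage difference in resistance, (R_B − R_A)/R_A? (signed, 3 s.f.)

R ∝ L/d², so R_B/R_A = (1 − 15.6/100) × (1 − 16.2/100)⁻²
= 0.844 × 1.424 = 1.202
(R_B − R_A)/R_A = 1.202 − 1 = 20.2%

20.2%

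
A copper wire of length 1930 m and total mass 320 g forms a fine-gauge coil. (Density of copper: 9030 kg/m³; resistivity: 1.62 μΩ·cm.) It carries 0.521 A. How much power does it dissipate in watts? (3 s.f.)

ρ = 1.62 μΩ·cm = 1.62×10^-8 Ω·m
A = m/(density·L) = 0.32/(9030×1930) = 1.8361e-08 m²
R = ρL/A = (1.62×10^-8)(1930)/(1.8361e-08) = 1703 Ω
P = I²R = (0.521)² × 1703 = 462 W

462 W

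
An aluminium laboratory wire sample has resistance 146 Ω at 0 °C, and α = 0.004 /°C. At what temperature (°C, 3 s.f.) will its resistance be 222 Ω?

130 °C

R = R₀(1 + α(T − T₀)) ⇒ T = T₀ + (R/R₀ − 1)/α
T = 0 + (222/146 − 1)/0.004 = 0 + (0.5205)/0.004 = 130 °C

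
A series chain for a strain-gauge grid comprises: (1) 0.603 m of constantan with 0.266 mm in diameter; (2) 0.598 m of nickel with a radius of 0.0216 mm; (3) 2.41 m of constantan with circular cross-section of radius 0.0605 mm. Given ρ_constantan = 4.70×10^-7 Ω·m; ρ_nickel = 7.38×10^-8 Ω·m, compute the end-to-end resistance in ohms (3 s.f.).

Seg 1: A = π(d/2)² = π(1.3300e-04 m)² = 5.557e-08 m²
R_1 = (4.70×10^-7)(0.603)/(5.557e-08) = 5.1 Ω
Seg 2: A = πr² = π(2.1600e-05 m)² = 1.466e-09 m²
R_2 = (7.38×10^-8)(0.598)/(1.466e-09) = 30.11 Ω
Seg 3: A = πr² = π(6.0500e-05 m)² = 1.150e-08 m²
R_3 = (4.70×10^-7)(2.41)/(1.150e-08) = 98.5 Ω
R_total = R_1 + R_2 + R_3 = 134 Ω

134 Ω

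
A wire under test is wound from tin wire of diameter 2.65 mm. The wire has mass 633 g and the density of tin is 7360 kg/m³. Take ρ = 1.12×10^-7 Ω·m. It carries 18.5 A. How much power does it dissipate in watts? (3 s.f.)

A = π(d/2)² = π(1.3250e-03 m)² = 5.5155e-06 m²
L = m/(density·A) = 0.633/(7360×5.5155e-06) = 15.59 m
R = ρL/A = (1.12×10^-7)(15.59)/(5.5155e-06) = 0.3167 Ω
P = I²R = (18.5)² × 0.3167 = 108 W

108 W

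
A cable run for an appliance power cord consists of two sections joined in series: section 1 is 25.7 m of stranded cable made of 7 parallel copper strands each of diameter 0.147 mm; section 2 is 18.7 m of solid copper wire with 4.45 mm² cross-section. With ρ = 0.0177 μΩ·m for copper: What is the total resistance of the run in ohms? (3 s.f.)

3.90 Ω

ρ = 0.0177 μΩ·m = 1.77×10^-8 Ω·m
Section 1: A_strand = π(7.3500e-05)² = 1.697e-08 m²; R₁ = ρL/(N·A_s) = (1.77×10^-8)(25.7)/(7×1.697e-08) = 3.829 Ω
Section 2: A = 4.45 mm² = 4.450e-06 m²
R₂ = (1.77×10^-8)(18.7)/(4.450e-06) = 0.07438 Ω
R = R₁ + R₂ = 3.90 Ω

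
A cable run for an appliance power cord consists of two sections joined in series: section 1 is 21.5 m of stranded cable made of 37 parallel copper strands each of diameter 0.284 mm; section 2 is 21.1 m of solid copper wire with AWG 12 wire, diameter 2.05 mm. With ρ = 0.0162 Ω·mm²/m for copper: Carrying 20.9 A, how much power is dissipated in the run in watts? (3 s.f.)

110 W

ρ = 0.0162 Ω·mm²/m = 1.62×10^-8 Ω·m
Section 1: A_strand = π(1.4200e-04)² = 6.335e-08 m²; R₁ = ρL/(N·A_s) = (1.62×10^-8)(21.5)/(37×6.335e-08) = 0.1486 Ω
Section 2: A = π(2.05/2 mm)² = π(1.0250e-03 m)² = 3.301e-06 m²
R₂ = (1.62×10^-8)(21.1)/(3.301e-06) = 0.1036 Ω
R = R₁ + R₂ = 0.2522 Ω
P = I²R = (20.9)² × 0.2522 = 110 W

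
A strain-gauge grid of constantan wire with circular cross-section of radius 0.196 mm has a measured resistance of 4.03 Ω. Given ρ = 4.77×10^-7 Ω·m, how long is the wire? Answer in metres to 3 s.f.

A = πr² = π(1.9600e-04 m)² = 1.207e-07 m²
L = RA/ρ = (4.03)(1.207e-07)/(4.77×10^-7) = 1.02 m

1.02 m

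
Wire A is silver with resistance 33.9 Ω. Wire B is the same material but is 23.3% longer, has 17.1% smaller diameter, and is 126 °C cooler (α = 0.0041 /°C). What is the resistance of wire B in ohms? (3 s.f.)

29.4 Ω

R ∝ ρL/d² with ρ ∝ (1+αΔT), so R_B/R_A = (1 + 23.3/100) × (1 − 17.1/100)⁻² × (1 − 0.0041×126)
= 1.233 × 1.455 × 0.4834 = 0.8673
R_B = 0.8673 × 33.9 = 29.4 Ω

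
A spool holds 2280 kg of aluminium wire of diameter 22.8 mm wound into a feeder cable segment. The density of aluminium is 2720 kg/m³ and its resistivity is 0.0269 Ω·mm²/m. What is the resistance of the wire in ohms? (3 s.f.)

0.135 Ω

ρ = 0.0269 Ω·mm²/m = 2.69×10^-8 Ω·m
A = π(d/2)² = π(1.1400e-02 m)² = 4.0828e-04 m²
L = m/(density·A) = 2280/(2720×4.0828e-04) = 2053 m
R = ρL/A = (2.69×10^-8)(2053)/(4.0828e-04) = 0.135 Ω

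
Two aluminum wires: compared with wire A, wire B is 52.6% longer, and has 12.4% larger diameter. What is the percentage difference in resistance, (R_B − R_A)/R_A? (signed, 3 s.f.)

R ∝ L/d², so R_B/R_A = (1 + 52.6/100) × (1 + 12.4/100)⁻²
= 1.526 × 0.7915 = 1.208
(R_B − R_A)/R_A = 1.208 − 1 = 20.8%

20.8%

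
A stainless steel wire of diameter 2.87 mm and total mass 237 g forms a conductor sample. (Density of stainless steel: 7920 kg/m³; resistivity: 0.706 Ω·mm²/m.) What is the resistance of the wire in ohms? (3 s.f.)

0.505 Ω

ρ = 0.706 Ω·mm²/m = 7.06×10^-7 Ω·m
A = π(d/2)² = π(1.4350e-03 m)² = 6.4692e-06 m²
L = m/(density·A) = 0.237/(7920×6.4692e-06) = 4.626 m
R = ρL/A = (7.06×10^-7)(4.626)/(6.4692e-06) = 0.505 Ω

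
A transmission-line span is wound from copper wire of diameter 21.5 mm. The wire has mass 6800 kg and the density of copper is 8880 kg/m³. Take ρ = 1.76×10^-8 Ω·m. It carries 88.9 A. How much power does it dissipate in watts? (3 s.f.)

808 W

A = π(d/2)² = π(1.0750e-02 m)² = 3.6305e-04 m²
L = m/(density·A) = 6800/(8880×3.6305e-04) = 2109 m
R = ρL/A = (1.76×10^-8)(2109)/(3.6305e-04) = 0.1023 Ω
P = I²R = (88.9)² × 0.1023 = 808 W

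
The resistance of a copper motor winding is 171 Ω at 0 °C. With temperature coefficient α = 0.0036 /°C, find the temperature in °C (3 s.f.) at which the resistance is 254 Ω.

R = R₀(1 + α(T − T₀)) ⇒ T = T₀ + (R/R₀ − 1)/α
T = 0 + (254/171 − 1)/0.0036 = 0 + (0.4854)/0.0036 = 135 °C

135 °C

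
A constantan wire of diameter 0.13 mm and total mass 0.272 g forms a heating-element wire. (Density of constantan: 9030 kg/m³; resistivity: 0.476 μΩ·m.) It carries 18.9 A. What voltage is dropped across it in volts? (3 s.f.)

1540 V

ρ = 0.476 μΩ·m = 4.76×10^-7 Ω·m
A = π(d/2)² = π(6.5000e-05 m)² = 1.3273e-08 m²
L = m/(density·A) = 2.720×10^-4/(9030×1.3273e-08) = 2.269 m
R = ρL/A = (4.76×10^-7)(2.269)/(1.3273e-08) = 81.38 Ω
V = IR = 18.9 × 81.38 = 1540 V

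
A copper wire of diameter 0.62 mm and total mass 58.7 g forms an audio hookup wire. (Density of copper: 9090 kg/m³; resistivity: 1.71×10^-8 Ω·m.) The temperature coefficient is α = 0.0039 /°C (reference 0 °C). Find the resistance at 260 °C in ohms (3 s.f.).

2.44 Ω

A = π(d/2)² = π(3.1000e-04 m)² = 3.0191e-07 m²
L = m/(density·A) = 0.0587/(9090×3.0191e-07) = 21.39 m
R = ρL/A = (1.71×10^-8)(21.39)/(3.0191e-07) = 1.212 Ω
R(260 °C) = 1.212 × (1 + 0.0039×260) = 2.44 Ω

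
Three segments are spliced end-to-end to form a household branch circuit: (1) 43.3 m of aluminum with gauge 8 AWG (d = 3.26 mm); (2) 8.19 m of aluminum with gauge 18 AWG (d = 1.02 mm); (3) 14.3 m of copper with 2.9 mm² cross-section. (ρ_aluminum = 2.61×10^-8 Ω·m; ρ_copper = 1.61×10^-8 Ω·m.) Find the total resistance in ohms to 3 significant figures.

0.476 Ω

Seg 1: A = π(3.26/2 mm)² = π(1.6300e-03 m)² = 8.347e-06 m²
R_1 = (2.61×10^-8)(43.3)/(8.347e-06) = 0.1354 Ω
Seg 2: A = π(1.02/2 mm)² = π(5.1000e-04 m)² = 8.171e-07 m²
R_2 = (2.61×10^-8)(8.19)/(8.171e-07) = 0.2616 Ω
Seg 3: A = 2.9 mm² = 2.900e-06 m²
R_3 = (1.61×10^-8)(14.3)/(2.900e-06) = 0.07939 Ω
R_total = R_1 + R_2 + R_3 = 0.476 Ω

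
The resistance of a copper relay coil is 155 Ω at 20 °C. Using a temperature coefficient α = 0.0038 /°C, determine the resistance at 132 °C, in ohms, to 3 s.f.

221 Ω

ΔT = 132 − 20 = 112 °C
R = R₀(1 + αΔT) = 155 × (1 + 0.0038×112) = 155 × 1.426 = 221 Ω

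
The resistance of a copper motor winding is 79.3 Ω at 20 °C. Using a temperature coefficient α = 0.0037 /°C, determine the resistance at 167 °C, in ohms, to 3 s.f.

ΔT = 167 − 20 = 147 °C
R = R₀(1 + αΔT) = 79.3 × (1 + 0.0037×147) = 79.3 × 1.544 = 122 Ω

122 Ω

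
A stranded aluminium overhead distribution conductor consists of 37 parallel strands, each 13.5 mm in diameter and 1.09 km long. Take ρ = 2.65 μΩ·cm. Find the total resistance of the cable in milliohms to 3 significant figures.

ρ = 2.65 μΩ·cm = 2.65×10^-8 Ω·m
A_strand = π(6.7500e-03 m)² = 1.431e-04 m²
R_strand = ρL/A = (2.65×10^-8)(1090)/(1.431e-04) = 0.2018 Ω
R_total = R_strand/N = 0.2018/37 = 5.45 mΩ

5.45 mΩ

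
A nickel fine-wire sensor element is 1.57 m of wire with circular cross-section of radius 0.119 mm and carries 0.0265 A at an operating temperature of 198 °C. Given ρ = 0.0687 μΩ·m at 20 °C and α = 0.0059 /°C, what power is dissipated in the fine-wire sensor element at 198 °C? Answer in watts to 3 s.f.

0.00349 W

ρ = 0.0687 μΩ·m = 6.87×10^-8 Ω·m
A = πr² = π(1.1900e-04 m)² = 4.449e-08 m²
R₍20₎ = ρL/A = (6.87×10^-8)(1.57)/(4.449e-08) = 2.424 Ω
R₍198₎ = R₍20₎(1 + αΔT) = 2.424 × (1 + 0.0059×178) = 4.971 Ω
P = I²R = (0.0265)² × 4.971 = 0.00349 W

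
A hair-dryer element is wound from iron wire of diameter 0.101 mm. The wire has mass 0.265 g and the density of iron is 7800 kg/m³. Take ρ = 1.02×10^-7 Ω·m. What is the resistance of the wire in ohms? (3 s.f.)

54.0 Ω

A = π(d/2)² = π(5.0500e-05 m)² = 8.0118e-09 m²
L = m/(density·A) = 2.650×10^-4/(7800×8.0118e-09) = 4.241 m
R = ρL/A = (1.02×10^-7)(4.241)/(8.0118e-09) = 54.0 Ω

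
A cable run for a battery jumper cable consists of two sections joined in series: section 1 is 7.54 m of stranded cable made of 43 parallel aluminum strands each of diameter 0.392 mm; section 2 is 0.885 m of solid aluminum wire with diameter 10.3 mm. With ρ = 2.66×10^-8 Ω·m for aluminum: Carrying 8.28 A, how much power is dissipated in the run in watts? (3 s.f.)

2.67 W

Section 1: A_strand = π(1.9600e-04)² = 1.207e-07 m²; R₁ = ρL/(N·A_s) = (2.66×10^-8)(7.54)/(43×1.207e-07) = 0.03865 Ω
Section 2: A = π(d/2)² = π(5.1500e-03 m)² = 8.332e-05 m²
R₂ = (2.66×10^-8)(0.885)/(8.332e-05) = 2.825×10^-4 Ω
R = R₁ + R₂ = 0.03893 Ω
P = I²R = (8.28)² × 0.03893 = 2.67 W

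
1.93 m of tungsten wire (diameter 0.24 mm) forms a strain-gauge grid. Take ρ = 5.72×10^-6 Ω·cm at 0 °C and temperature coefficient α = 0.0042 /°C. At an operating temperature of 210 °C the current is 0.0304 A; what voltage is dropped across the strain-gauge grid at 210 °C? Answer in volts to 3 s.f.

ρ = 5.72×10^-6 Ω·cm = 5.72×10^-8 Ω·m
A = π(d/2)² = π(1.2000e-04 m)² = 4.524e-08 m²
R₍0₎ = ρL/A = (5.72×10^-8)(1.93)/(4.524e-08) = 2.44 Ω
R₍210₎ = R₍0₎(1 + αΔT) = 2.44 × (1 + 0.0042×210) = 4.593 Ω
V = IR = 0.0304 × 4.593 = 0.140 V

0.140 V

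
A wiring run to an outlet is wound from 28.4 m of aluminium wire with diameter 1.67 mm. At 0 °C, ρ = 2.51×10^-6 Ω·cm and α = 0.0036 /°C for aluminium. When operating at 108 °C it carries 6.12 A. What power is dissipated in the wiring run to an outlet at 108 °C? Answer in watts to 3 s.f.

ρ = 2.51×10^-6 Ω·cm = 2.51×10^-8 Ω·m
A = π(d/2)² = π(8.3500e-04 m)² = 2.190e-06 m²
R₍0₎ = ρL/A = (2.51×10^-8)(28.4)/(2.190e-06) = 0.3254 Ω
R₍108₎ = R₍0₎(1 + αΔT) = 0.3254 × (1 + 0.0036×108) = 0.452 Ω
P = I²R = (6.12)² × 0.452 = 16.9 W

16.9 W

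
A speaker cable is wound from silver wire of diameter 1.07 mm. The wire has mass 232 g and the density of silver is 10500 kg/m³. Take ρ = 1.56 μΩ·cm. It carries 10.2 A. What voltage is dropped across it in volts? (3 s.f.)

4.35 V

ρ = 1.56 μΩ·cm = 1.56×10^-8 Ω·m
A = π(d/2)² = π(5.3500e-04 m)² = 8.9920e-07 m²
L = m/(density·A) = 0.232/(10500×8.9920e-07) = 24.57 m
R = ρL/A = (1.56×10^-8)(24.57)/(8.9920e-07) = 0.4263 Ω
V = IR = 10.2 × 0.4263 = 4.35 V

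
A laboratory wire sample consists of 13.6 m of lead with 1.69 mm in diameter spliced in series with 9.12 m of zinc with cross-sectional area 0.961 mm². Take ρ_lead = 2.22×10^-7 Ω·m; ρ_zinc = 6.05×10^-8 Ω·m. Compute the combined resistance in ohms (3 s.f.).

1.92 Ω

Segment 1: A = π(d/2)² = π(8.4500e-04 m)² = 2.243e-06 m²
R₁ = ρL/A = (2.22×10^-7)(13.6)/(2.243e-06) = 1.346 Ω
Segment 2: A = 0.961 mm² = 9.610e-07 m²
R₂ = (6.05×10^-8)(9.12)/(9.610e-07) = 0.5742 Ω
R = R₁ + R₂ = 1.92 Ω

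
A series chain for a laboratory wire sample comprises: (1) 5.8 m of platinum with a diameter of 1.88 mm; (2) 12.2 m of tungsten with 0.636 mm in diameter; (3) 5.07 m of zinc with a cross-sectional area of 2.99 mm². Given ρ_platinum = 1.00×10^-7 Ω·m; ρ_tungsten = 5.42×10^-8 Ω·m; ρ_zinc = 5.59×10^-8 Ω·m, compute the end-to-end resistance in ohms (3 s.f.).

Seg 1: A = π(d/2)² = π(9.4000e-04 m)² = 2.776e-06 m²
R_1 = (1.00×10^-7)(5.8)/(2.776e-06) = 0.2089 Ω
Seg 2: A = π(d/2)² = π(3.1800e-04 m)² = 3.177e-07 m²
R_2 = (5.42×10^-8)(12.2)/(3.177e-07) = 2.081 Ω
Seg 3: A = 2.99 mm² = 2.990e-06 m²
R_3 = (5.59×10^-8)(5.07)/(2.990e-06) = 0.09479 Ω
R_total = R_1 + R_2 + R_3 = 2.39 Ω

2.39 Ω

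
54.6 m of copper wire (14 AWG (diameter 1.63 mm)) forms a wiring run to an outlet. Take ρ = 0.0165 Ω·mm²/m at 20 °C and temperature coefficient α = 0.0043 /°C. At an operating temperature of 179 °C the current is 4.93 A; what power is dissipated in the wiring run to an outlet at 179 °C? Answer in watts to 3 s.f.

ρ = 0.0165 Ω·mm²/m = 1.65×10^-8 Ω·m
A = π(1.63/2 mm)² = π(8.1500e-04 m)² = 2.087e-06 m²
R₍20₎ = ρL/A = (1.65×10^-8)(54.6)/(2.087e-06) = 0.4317 Ω
R₍179₎ = R₍20₎(1 + αΔT) = 0.4317 × (1 + 0.0043×159) = 0.7269 Ω
P = I²R = (4.93)² × 0.7269 = 17.7 W

17.7 W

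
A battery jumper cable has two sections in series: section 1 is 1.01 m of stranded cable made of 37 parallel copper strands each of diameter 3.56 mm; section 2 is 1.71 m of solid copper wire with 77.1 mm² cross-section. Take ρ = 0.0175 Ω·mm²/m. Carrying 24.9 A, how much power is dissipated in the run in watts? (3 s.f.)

0.270 W

ρ = 0.0175 Ω·mm²/m = 1.75×10^-8 Ω·m
Section 1: A_strand = π(1.7800e-03)² = 9.954e-06 m²; R₁ = ρL/(N·A_s) = (1.75×10^-8)(1.01)/(37×9.954e-06) = 4.799×10^-5 Ω
Section 2: A = 77.1 mm² = 7.710e-05 m²
R₂ = (1.75×10^-8)(1.71)/(7.710e-05) = 3.881×10^-4 Ω
R = R₁ + R₂ = 4.361×10^-4 Ω
P = I²R = (24.9)² × 4.361×10^-4 = 0.270 W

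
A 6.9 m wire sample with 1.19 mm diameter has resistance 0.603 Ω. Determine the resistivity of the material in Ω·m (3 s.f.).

9.72×10^-8 Ω·m

A = π(d/2)² = π(5.9500e-04 m)² = 1.112e-06 m²
ρ = RA/L = (0.603)(1.112e-06)/(6.9) = 9.72×10^-8 Ω·m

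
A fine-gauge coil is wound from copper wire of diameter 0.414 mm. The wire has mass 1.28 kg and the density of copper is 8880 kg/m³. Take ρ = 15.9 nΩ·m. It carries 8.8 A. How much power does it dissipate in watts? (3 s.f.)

ρ = 15.9 nΩ·m = 1.59×10^-8 Ω·m
A = π(d/2)² = π(2.0700e-04 m)² = 1.3461e-07 m²
L = m/(density·A) = 1.28/(8880×1.3461e-07) = 1071 m
R = ρL/A = (1.59×10^-8)(1071)/(1.3461e-07) = 126.5 Ω
P = I²R = (8.8)² × 126.5 = 9790 W

9790 W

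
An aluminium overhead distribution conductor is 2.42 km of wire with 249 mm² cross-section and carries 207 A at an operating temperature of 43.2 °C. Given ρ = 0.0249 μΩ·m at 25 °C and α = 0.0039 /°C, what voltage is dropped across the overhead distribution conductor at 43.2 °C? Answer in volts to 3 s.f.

ρ = 0.0249 μΩ·m = 2.49×10^-8 Ω·m
A = 249 mm² = 2.490e-04 m²
R₍25₎ = ρL/A = (2.49×10^-8)(2420)/(2.490e-04) = 0.242 Ω
R₍43.2₎ = R₍25₎(1 + αΔT) = 0.242 × (1 + 0.0039×18.2) = 0.2592 Ω
V = IR = 207 × 0.2592 = 53.6 V

53.6 V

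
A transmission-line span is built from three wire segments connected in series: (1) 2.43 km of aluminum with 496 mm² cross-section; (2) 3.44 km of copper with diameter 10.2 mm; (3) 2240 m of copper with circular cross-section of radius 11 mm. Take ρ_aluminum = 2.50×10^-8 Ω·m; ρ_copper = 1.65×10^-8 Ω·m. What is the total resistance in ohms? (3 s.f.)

0.914 Ω

Seg 1: A = 496 mm² = 4.960e-04 m²
R_1 = (2.50×10^-8)(2430)/(4.960e-04) = 0.1225 Ω
Seg 2: A = π(d/2)² = π(5.1000e-03 m)² = 8.171e-05 m²
R_2 = (1.65×10^-8)(3440)/(8.171e-05) = 0.6946 Ω
Seg 3: A = πr² = π(1.1000e-02 m)² = 3.801e-04 m²
R_3 = (1.65×10^-8)(2240)/(3.801e-04) = 0.09723 Ω
R_total = R_1 + R_2 + R_3 = 0.914 Ω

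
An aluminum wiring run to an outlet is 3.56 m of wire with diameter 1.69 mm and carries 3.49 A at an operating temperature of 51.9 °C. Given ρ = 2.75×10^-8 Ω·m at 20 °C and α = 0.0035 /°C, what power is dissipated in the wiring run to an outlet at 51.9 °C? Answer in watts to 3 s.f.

A = π(d/2)² = π(8.4500e-04 m)² = 2.243e-06 m²
R₍20₎ = ρL/A = (2.75×10^-8)(3.56)/(2.243e-06) = 0.04364 Ω
R₍51.9₎ = R₍20₎(1 + αΔT) = 0.04364 × (1 + 0.0035×31.9) = 0.04852 Ω
P = I²R = (3.49)² × 0.04852 = 0.591 W

0.591 W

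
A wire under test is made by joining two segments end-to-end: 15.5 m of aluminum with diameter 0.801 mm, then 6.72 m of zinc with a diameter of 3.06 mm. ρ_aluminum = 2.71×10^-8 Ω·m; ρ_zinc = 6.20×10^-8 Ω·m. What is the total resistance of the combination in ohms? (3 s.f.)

0.890 Ω

Segment 1: A = π(d/2)² = π(4.0050e-04 m)² = 5.039e-07 m²
R₁ = ρL/A = (2.71×10^-8)(15.5)/(5.039e-07) = 0.8336 Ω
Segment 2: A = π(d/2)² = π(1.5300e-03 m)² = 7.354e-06 m²
R₂ = (6.20×10^-8)(6.72)/(7.354e-06) = 0.05665 Ω
R = R₁ + R₂ = 0.890 Ω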